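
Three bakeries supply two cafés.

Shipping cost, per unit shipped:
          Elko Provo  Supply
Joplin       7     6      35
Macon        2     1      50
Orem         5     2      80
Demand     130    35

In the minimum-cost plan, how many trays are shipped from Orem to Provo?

35

The minimum-cost plan:
  Joplin to Elko: 35 × 7 = 245
  Macon to Elko: 50 × 2 = 100
  Orem to Elko: 45 × 5 = 225
  Orem to Provo: 35 × 2 = 70
Total cost = 640.
So Orem→Provo carries 35 trays.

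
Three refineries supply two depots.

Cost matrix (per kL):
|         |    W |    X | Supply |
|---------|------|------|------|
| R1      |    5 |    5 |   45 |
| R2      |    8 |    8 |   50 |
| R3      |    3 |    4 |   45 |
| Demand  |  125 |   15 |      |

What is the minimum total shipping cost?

760

Optimal allocation:
  R1->W: 30 kL
  R1->X: 15 kL
  R2->W: 50 kL
  R3->W: 45 kL
Total cost = 760.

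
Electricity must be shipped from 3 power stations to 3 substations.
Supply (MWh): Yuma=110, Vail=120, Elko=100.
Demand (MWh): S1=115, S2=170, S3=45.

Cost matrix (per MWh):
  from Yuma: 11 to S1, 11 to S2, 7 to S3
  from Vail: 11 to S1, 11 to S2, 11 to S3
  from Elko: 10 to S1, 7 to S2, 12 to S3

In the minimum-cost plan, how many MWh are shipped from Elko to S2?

100

Optimal shipments:
  Yuma to S2: 65 MWh
  Yuma to S3: 45 MWh
  Vail to S1: 115 MWh
  Vail to S2: 5 MWh
  Elko to S2: 100 MWh
Total cost = 3050.
So Elko→S2 carries 100 MWh.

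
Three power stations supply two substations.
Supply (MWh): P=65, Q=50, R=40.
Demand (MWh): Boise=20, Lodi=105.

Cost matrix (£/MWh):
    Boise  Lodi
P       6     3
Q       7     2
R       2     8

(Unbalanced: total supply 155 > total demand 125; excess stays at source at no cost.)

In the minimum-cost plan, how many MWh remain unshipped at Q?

0

An optimal plan:
  P→Lodi: 55 × £3 = £165
  Q→Lodi: 50 × £2 = £100
  R→Boise: 20 × £2 = £40
Total cost = £305.
Q ships 50 of its 50, leaving 0.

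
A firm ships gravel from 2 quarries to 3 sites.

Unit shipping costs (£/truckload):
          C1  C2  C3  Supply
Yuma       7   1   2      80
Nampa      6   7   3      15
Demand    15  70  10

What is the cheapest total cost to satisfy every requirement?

An optimal shipping plan:
  Yuma->C2: 70 × £1 = £70
  Yuma->C3: 10 × £2 = £20
  Nampa->C1: 15 × £6 = £90
Total = 70 + 20 + 90 = £180.
(Supply check: Yuma ships 80; Nampa ships 15.)

180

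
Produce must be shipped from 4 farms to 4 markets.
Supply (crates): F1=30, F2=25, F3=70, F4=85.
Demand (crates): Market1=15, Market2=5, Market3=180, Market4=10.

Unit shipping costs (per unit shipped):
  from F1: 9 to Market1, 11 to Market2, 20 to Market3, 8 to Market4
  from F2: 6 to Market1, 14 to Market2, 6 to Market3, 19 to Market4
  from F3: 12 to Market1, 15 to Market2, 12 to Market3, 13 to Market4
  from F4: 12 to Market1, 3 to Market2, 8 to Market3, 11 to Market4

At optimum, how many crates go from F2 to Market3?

Optimal shipments:
  F1->Market1: 15 × 9 = 135
  F1->Market2: 5 × 11 = 55
  F1->Market4: 10 × 8 = 80
  F2->Market3: 25 × 6 = 150
  F3->Market3: 70 × 12 = 840
  F4->Market3: 85 × 8 = 680
Total cost = 1940.
So F2→Market3 carries 25 crates.

25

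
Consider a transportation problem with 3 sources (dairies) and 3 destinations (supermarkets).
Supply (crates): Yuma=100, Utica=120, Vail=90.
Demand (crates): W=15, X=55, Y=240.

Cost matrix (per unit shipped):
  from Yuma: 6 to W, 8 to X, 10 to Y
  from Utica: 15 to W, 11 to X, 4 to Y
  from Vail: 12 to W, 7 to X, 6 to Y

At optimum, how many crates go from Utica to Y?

Optimal shipments:
  Yuma→W: 15 × 6 = 90
  Yuma→X: 55 × 8 = 440
  Yuma→Y: 30 × 10 = 300
  Utica→Y: 120 × 4 = 480
  Vail→Y: 90 × 6 = 540
Total cost = 1850.
So Utica→Y carries 120 crates.

120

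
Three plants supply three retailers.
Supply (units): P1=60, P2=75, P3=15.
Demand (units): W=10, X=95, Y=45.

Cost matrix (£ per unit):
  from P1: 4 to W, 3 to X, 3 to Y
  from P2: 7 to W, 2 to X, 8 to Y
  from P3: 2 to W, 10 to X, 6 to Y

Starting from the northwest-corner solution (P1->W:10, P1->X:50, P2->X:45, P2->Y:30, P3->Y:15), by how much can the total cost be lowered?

Current plan cost = 10·4 + 50·3 + 45·2 + 30·8 + 15·6 = £610.
Optimal plan:
  P1→X: 20 units
  P1→Y: 40 units
  P2→X: 75 units
  P3→W: 10 units
  P3→Y: 5 units
Optimal cost = £380.
Saving = 610 − 380 = £230.

230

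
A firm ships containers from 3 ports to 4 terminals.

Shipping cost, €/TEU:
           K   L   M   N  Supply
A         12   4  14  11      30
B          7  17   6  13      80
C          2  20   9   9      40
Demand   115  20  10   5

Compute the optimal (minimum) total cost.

825

A cheapest plan:
  A->K: 5 × €12 = €60
  A->L: 20 × €4 = €80
  A->N: 5 × €11 = €55
  B->K: 70 × €7 = €490
  B->M: 10 × €6 = €60
  C->K: 40 × €2 = €80
Total = 60 + 80 + 55 + 490 + 60 + 80 = €825.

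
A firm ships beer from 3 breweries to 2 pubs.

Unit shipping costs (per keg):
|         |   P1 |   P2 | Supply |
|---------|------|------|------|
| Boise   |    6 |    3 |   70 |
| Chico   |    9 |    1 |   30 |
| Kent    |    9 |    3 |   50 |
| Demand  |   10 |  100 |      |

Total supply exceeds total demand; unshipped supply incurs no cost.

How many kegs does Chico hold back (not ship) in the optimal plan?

0

An optimal plan:
  Boise–P1: 10 × 6 = 60
  Boise–P2: 60 × 3 = 180
  Chico–P2: 30 × 1 = 30
  Kent–P2: 10 × 3 = 30
Total cost = 300.
Chico ships 30 of its 30, leaving 0.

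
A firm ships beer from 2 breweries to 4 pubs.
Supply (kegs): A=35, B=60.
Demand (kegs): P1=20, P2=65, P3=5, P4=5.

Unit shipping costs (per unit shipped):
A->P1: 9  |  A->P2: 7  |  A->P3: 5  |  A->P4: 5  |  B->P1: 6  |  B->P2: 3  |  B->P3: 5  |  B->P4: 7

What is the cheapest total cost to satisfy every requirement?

445

One minimum-cost allocation:
  A to P1: 20 × 9 = 180
  A to P2: 5 × 7 = 35
  A to P3: 5 × 5 = 25
  A to P4: 5 × 5 = 25
  B to P2: 60 × 3 = 180
Total = 180 + 35 + 25 + 25 + 180 = 445.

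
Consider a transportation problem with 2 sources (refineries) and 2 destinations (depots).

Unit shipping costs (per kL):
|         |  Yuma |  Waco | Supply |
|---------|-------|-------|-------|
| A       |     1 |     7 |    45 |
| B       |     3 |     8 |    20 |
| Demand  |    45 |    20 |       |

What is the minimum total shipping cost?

An optimal shipping plan:
  A to Yuma: 45 × 1 = 45
  B to Waco: 20 × 8 = 160
Total = 45 + 160 = 205.
(Supply check: A ships 45; B ships 20.)

205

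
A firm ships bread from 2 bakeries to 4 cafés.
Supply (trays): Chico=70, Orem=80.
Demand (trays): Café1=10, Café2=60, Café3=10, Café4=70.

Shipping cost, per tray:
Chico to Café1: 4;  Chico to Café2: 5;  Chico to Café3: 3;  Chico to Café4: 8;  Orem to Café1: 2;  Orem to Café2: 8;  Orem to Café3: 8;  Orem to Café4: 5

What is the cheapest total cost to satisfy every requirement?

One minimum-cost allocation:
  Chico->Café2: 60 × 5 = 300
  Chico->Café3: 10 × 3 = 30
  Orem->Café1: 10 × 2 = 20
  Orem->Café4: 70 × 5 = 350
Total = 300 + 30 + 20 + 350 = 700.

700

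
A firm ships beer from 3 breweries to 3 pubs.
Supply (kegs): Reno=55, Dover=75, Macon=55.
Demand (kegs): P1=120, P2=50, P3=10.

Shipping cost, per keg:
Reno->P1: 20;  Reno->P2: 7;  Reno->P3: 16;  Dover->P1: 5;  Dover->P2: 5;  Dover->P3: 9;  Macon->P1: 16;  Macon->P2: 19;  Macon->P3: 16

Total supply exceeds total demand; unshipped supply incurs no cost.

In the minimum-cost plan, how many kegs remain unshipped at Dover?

Minimum-cost shipments:
  Reno to P2: 50 × 7 = 350
  Dover to P1: 75 × 5 = 375
  Macon to P1: 45 × 16 = 720
  Macon to P3: 10 × 16 = 160
Total cost = 1605.
Dover ships 75 of its 75, leaving 0.

0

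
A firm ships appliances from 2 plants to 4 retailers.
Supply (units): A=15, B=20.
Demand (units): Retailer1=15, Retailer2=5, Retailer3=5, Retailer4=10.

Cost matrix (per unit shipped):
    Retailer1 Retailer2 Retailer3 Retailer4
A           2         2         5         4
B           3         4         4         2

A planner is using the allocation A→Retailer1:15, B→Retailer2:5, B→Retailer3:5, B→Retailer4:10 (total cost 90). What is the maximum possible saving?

5

Current plan cost = 15·2 + 5·4 + 5·4 + 10·2 = 90.
Optimal plan:
  A→Retailer1: 10 units
  A→Retailer2: 5 units
  B→Retailer1: 5 units
  B→Retailer3: 5 units
  B→Retailer4: 10 units
Optimal cost = 85.
Saving = 90 − 85 = 5.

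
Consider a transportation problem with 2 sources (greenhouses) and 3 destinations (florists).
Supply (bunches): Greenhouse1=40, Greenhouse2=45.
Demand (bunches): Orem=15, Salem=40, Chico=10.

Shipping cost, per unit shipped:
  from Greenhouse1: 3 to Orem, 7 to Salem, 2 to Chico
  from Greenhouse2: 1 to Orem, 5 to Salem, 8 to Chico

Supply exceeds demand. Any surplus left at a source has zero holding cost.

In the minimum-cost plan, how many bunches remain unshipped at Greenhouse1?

Minimum-cost shipments:
  Greenhouse1–Orem: 10 bunches
  Greenhouse1–Chico: 10 bunches
  Greenhouse2–Orem: 5 bunches
  Greenhouse2–Salem: 40 bunches
Total cost = 255.
Greenhouse1 ships 20 of its 40, leaving 20.

20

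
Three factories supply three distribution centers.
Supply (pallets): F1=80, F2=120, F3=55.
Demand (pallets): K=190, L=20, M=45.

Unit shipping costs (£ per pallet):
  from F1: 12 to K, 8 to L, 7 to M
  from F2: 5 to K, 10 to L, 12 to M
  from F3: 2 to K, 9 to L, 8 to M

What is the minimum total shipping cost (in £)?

1365

A cheapest plan:
  F1→K: 15 × £12 = £180
  F1→L: 20 × £8 = £160
  F1→M: 45 × £7 = £315
  F2→K: 120 × £5 = £600
  F3→K: 55 × £2 = £110
Total = 180 + 160 + 315 + 600 + 110 = £1365.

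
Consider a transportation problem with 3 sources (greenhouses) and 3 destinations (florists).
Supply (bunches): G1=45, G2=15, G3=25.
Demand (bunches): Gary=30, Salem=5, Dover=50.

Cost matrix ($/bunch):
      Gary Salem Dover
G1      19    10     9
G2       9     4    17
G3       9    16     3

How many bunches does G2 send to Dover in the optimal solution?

Optimal shipments:
  G1->Salem: 5 × $10 = $50
  G1->Dover: 40 × $9 = $360
  G2->Gary: 15 × $9 = $135
  G3->Gary: 15 × $9 = $135
  G3->Dover: 10 × $3 = $30
Total cost = $710.
The route G2→Dover is not used.

0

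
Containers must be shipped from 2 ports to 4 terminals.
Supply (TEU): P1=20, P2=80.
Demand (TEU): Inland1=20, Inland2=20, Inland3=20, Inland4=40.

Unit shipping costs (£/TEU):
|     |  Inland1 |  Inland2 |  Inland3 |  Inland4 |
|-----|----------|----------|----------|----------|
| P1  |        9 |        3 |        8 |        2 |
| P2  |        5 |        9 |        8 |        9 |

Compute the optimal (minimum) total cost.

660

Optimal allocation:
  P1–Inland4: 20 TEU
  P2–Inland1: 20 TEU
  P2–Inland2: 20 TEU
  P2–Inland3: 20 TEU
  P2–Inland4: 20 TEU
Total cost = £660.
(Supply check: P1 ships 20; P2 ships 80.)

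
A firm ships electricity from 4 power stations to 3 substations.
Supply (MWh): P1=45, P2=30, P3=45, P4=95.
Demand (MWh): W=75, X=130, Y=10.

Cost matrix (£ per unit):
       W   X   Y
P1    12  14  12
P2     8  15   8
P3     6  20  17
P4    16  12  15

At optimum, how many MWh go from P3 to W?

The minimum-cost plan:
  P1->X: 35 × £14 = £490
  P1->Y: 10 × £12 = £120
  P2->W: 30 × £8 = £240
  P3->W: 45 × £6 = £270
  P4->X: 95 × £12 = £1140
Total cost = £2260.
So P3→W carries 45 MWh.

45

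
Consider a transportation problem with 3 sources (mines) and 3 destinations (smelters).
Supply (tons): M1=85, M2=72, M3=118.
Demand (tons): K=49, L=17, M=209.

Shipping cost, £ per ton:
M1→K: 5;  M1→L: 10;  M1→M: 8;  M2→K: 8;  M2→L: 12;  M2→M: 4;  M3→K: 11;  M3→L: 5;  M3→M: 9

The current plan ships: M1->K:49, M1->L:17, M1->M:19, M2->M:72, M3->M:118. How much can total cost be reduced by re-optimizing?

Current plan cost = 49·5 + 17·10 + 19·8 + 72·4 + 118·9 = £1917.
Optimal plan:
  M1 to K: 49 × £5 = £245
  M1 to M: 36 × £8 = £288
  M2 to M: 72 × £4 = £288
  M3 to L: 17 × £5 = £85
  M3 to M: 101 × £9 = £909
Optimal cost = £1815.
Saving = 1917 − 1815 = £102.

102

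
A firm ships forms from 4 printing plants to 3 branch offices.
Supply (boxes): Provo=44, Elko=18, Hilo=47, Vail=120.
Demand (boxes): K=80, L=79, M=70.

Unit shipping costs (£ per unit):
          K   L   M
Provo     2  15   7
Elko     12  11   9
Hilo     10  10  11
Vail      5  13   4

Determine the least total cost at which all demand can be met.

A cheapest plan:
  Provo→K: 44 × £2 = £88
  Elko→L: 18 × £11 = £198
  Hilo→L: 47 × £10 = £470
  Vail→K: 36 × £5 = £180
  Vail→L: 14 × £13 = £182
  Vail→M: 70 × £4 = £280
Total = 88 + 198 + 470 + 180 + 182 + 280 = £1398.

1398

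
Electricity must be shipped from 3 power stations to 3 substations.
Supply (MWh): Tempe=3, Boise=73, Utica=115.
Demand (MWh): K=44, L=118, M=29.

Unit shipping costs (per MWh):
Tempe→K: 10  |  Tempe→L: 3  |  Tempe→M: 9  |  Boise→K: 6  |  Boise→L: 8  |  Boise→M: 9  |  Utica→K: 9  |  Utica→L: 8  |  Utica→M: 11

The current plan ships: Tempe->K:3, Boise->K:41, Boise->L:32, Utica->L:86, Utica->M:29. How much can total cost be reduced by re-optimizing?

85

Current plan cost = 3·10 + 41·6 + 32·8 + 86·8 + 29·11 = 1539.
Optimal plan:
  Tempe→L: 3 × 3 = 9
  Boise→K: 44 × 6 = 264
  Boise→M: 29 × 9 = 261
  Utica→L: 115 × 8 = 920
Optimal cost = 1454.
Saving = 1539 − 1454 = 85.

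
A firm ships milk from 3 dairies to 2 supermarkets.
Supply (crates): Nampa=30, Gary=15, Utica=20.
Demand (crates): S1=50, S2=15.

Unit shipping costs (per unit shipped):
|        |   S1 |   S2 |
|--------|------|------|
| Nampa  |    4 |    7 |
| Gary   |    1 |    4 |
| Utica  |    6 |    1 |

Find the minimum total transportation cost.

180

Optimal allocation:
  Nampa→S1: 30 × 4 = 120
  Gary→S1: 15 × 1 = 15
  Utica→S1: 5 × 6 = 30
  Utica→S2: 15 × 1 = 15
Total = 120 + 15 + 30 + 15 = 180.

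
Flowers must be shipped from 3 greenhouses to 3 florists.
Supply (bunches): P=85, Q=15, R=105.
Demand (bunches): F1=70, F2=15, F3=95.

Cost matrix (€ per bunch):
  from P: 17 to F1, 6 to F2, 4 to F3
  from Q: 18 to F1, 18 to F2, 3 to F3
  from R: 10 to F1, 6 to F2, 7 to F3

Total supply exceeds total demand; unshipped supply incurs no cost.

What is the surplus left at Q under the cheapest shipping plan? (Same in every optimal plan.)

0

An optimal plan:
  P→F2: 5 × €6 = €30
  P→F3: 80 × €4 = €320
  Q→F3: 15 × €3 = €45
  R→F1: 70 × €10 = €700
  R→F2: 10 × €6 = €60
Total cost = €1155.
Q ships 15 of its 15, leaving 0.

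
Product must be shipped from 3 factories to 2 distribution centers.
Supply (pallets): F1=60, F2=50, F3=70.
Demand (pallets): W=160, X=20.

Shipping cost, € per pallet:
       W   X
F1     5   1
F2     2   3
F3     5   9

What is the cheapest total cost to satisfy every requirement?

670

Optimal allocation:
  F1 to W: 40 pallets
  F1 to X: 20 pallets
  F2 to W: 50 pallets
  F3 to W: 70 pallets
Total cost = €670.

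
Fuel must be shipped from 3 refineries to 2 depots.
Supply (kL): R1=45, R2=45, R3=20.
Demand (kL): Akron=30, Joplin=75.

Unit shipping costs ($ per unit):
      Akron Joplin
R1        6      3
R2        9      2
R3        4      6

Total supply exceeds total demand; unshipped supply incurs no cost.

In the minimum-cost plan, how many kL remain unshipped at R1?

5

An optimal plan:
  R1–Akron: 10 × $6 = $60
  R1–Joplin: 30 × $3 = $90
  R2–Joplin: 45 × $2 = $90
  R3–Akron: 20 × $4 = $80
Total cost = $320.
R1 ships 40 of its 45, leaving 5.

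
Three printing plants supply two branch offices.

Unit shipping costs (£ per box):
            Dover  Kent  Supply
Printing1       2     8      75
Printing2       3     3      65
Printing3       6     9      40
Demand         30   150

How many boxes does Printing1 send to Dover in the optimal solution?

Optimal shipments:
  Printing1 to Dover: 30 × £2 = £60
  Printing1 to Kent: 45 × £8 = £360
  Printing2 to Kent: 65 × £3 = £195
  Printing3 to Kent: 40 × £9 = £360
Total cost = £975.
So Printing1→Dover carries 30 boxes.

30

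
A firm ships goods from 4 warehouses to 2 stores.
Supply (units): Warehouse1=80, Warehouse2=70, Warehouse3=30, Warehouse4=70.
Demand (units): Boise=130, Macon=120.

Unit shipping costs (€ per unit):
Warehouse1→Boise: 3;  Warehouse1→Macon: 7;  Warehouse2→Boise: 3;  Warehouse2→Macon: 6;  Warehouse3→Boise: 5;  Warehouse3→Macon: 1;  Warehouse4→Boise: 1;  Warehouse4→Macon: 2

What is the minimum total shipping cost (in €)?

A cheapest plan:
  Warehouse1->Boise: 80 × €3 = €240
  Warehouse2->Boise: 50 × €3 = €150
  Warehouse2->Macon: 20 × €6 = €120
  Warehouse3->Macon: 30 × €1 = €30
  Warehouse4->Macon: 70 × €2 = €140
Total = 240 + 150 + 120 + 30 + 140 = €680.
(Supply check: Warehouse1 ships 80; Warehouse2 ships 70; Warehouse3 ships 30; Warehouse4 ships 70.)

680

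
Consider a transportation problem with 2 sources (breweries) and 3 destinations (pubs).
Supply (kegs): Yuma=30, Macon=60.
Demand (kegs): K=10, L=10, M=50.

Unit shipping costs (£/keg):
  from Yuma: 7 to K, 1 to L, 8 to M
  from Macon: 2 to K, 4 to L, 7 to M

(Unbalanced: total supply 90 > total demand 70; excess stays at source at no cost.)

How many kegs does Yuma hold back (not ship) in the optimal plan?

20

An optimal plan:
  Yuma to L: 10 × £1 = £10
  Macon to K: 10 × £2 = £20
  Macon to M: 50 × £7 = £350
Total cost = £380.
Yuma ships 10 of its 30, leaving 20.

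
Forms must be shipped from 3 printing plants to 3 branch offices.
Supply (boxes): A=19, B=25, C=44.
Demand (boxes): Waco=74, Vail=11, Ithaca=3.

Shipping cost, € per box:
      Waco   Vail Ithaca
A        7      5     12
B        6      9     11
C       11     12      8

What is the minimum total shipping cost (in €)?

An optimal shipping plan:
  A→Waco: 8 × €7 = €56
  A→Vail: 11 × €5 = €55
  B→Waco: 25 × €6 = €150
  C→Waco: 41 × €11 = €451
  C→Ithaca: 3 × €8 = €24
Total = 56 + 55 + 150 + 451 + 24 = €736.

736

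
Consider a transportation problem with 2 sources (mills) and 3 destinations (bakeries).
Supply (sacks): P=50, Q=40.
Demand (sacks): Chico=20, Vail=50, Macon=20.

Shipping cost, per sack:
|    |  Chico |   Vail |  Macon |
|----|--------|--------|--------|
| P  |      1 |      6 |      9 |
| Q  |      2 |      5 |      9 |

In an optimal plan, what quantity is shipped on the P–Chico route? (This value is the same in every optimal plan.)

20

The minimum-cost plan:
  P->Chico: 20 × 1 = 20
  P->Vail: 10 × 6 = 60
  P->Macon: 20 × 9 = 180
  Q->Vail: 40 × 5 = 200
Total cost = 460.
So P→Chico carries 20 sacks.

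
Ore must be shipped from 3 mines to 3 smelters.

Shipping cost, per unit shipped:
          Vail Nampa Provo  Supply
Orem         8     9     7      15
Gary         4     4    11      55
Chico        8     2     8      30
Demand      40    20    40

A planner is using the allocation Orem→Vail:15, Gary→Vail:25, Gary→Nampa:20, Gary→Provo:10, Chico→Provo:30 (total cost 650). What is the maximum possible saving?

Current plan cost = 15·8 + 25·4 + 20·4 + 10·11 + 30·8 = 650.
Optimal plan:
  Orem–Provo: 15 × 7 = 105
  Gary–Vail: 40 × 4 = 160
  Gary–Nampa: 15 × 4 = 60
  Chico–Nampa: 5 × 2 = 10
  Chico–Provo: 25 × 8 = 200
Optimal cost = 535.
Saving = 650 − 535 = 115.

115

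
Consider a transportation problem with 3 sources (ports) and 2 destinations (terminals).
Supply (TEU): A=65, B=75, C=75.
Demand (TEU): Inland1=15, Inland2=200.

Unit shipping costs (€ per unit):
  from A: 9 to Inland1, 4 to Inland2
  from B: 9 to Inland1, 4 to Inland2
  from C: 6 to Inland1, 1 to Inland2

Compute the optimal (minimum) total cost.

An optimal shipping plan:
  A–Inland1: 15 × €9 = €135
  A–Inland2: 50 × €4 = €200
  B–Inland2: 75 × €4 = €300
  C–Inland2: 75 × €1 = €75
Total = 135 + 200 + 300 + 75 = €710.

710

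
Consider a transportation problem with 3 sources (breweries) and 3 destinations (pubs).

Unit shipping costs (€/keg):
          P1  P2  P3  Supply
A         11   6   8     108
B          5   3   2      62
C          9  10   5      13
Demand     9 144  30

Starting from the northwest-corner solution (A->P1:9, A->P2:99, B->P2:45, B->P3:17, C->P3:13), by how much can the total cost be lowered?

Current plan cost = 9·11 + 99·6 + 45·3 + 17·2 + 13·5 = €927.
Optimal plan:
  A→P2: 108 × €6 = €648
  B→P1: 9 × €5 = €45
  B→P2: 36 × €3 = €108
  B→P3: 17 × €2 = €34
  C→P3: 13 × €5 = €65
Optimal cost = €900.
Saving = 927 − 900 = €27.

27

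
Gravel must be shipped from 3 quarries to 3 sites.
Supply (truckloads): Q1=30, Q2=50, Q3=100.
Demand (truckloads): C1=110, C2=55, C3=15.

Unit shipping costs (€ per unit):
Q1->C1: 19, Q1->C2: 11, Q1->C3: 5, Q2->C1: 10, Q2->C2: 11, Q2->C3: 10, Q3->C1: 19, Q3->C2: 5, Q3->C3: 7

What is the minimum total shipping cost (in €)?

One minimum-cost allocation:
  Q1→C1: 15 × €19 = €285
  Q1→C3: 15 × €5 = €75
  Q2→C1: 50 × €10 = €500
  Q3→C1: 45 × €19 = €855
  Q3→C2: 55 × €5 = €275
Total = 285 + 75 + 500 + 855 + 275 = €1990.

1990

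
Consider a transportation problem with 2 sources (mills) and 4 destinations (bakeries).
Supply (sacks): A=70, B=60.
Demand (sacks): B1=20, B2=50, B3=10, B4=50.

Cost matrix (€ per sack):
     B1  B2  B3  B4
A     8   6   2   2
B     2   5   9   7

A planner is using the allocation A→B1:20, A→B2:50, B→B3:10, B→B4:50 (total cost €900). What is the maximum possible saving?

480

Current plan cost = 20·8 + 50·6 + 10·9 + 50·7 = €900.
Optimal plan:
  A to B2: 10 × €6 = €60
  A to B3: 10 × €2 = €20
  A to B4: 50 × €2 = €100
  B to B1: 20 × €2 = €40
  B to B2: 40 × €5 = €200
Optimal cost = €420.
Saving = 900 − 420 = €480.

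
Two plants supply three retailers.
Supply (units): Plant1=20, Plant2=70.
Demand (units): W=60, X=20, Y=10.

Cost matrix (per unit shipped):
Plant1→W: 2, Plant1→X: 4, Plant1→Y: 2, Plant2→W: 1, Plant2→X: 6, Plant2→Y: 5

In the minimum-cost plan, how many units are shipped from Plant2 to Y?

Optimal shipments:
  Plant1 to X: 10 × 4 = 40
  Plant1 to Y: 10 × 2 = 20
  Plant2 to W: 60 × 1 = 60
  Plant2 to X: 10 × 6 = 60
Total cost = 180.
The route Plant2→Y is not used.

0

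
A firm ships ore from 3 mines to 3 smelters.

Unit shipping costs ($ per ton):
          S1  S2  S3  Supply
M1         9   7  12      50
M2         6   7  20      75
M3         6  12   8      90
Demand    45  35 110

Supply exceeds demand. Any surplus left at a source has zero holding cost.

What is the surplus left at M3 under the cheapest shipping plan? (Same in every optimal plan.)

0

Minimum-cost shipments:
  M1 to S2: 30 × $7 = $210
  M1 to S3: 20 × $12 = $240
  M2 to S1: 45 × $6 = $270
  M2 to S2: 5 × $7 = $35
  M3 to S3: 90 × $8 = $720
Total cost = $1475.
M3 ships 90 of its 90, leaving 0.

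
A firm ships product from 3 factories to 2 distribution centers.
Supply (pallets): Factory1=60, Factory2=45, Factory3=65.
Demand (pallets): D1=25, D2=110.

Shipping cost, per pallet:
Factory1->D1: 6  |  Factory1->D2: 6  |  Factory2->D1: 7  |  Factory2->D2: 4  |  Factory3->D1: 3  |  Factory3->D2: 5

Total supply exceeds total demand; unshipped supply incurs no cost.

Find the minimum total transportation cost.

605

A cheapest plan:
  Factory1 to D2: 25 × 6 = 150
  Factory2 to D2: 45 × 4 = 180
  Factory3 to D1: 25 × 3 = 75
  Factory3 to D2: 40 × 5 = 200
Total = 150 + 180 + 75 + 200 = 605.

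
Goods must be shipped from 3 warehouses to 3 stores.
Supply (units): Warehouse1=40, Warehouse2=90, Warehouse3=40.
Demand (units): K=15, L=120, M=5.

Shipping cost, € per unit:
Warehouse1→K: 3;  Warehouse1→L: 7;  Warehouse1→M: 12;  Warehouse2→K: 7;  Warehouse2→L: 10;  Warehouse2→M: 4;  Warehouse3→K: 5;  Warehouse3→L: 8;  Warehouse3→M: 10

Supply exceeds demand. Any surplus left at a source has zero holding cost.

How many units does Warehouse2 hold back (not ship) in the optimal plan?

An optimal plan:
  Warehouse1→K: 15 × €3 = €45
  Warehouse1→L: 25 × €7 = €175
  Warehouse2→L: 55 × €10 = €550
  Warehouse2→M: 5 × €4 = €20
  Warehouse3→L: 40 × €8 = €320
Total cost = €1110.
Warehouse2 ships 60 of its 90, leaving 30.

30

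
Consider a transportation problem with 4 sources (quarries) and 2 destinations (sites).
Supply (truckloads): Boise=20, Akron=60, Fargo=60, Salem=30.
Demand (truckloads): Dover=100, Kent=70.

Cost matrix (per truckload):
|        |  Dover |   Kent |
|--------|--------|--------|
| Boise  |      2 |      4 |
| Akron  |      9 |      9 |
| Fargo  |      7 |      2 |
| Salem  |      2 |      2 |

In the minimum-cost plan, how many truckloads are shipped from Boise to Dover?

20

Optimal shipments:
  Boise–Dover: 20 × 2 = 40
  Akron–Dover: 60 × 9 = 540
  Fargo–Kent: 60 × 2 = 120
  Salem–Dover: 20 × 2 = 40
  Salem–Kent: 10 × 2 = 20
Total cost = 760.
So Boise→Dover carries 20 truckloads.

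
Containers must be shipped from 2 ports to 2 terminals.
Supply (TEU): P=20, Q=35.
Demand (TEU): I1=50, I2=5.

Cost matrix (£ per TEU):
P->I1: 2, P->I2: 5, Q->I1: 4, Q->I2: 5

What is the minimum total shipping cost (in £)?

185

Optimal allocation:
  P–I1: 20 × £2 = £40
  Q–I1: 30 × £4 = £120
  Q–I2: 5 × £5 = £25
Total = 40 + 120 + 25 = £185.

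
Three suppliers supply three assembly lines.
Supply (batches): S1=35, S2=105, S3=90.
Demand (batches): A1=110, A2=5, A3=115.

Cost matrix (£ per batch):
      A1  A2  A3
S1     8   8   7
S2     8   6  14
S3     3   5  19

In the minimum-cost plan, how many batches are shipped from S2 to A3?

Solving gives:
  S1–A3: 35 batches
  S2–A1: 20 batches
  S2–A2: 5 batches
  S2–A3: 80 batches
  S3–A1: 90 batches
Total cost = £1825.
So S2→A3 carries 80 batches.

80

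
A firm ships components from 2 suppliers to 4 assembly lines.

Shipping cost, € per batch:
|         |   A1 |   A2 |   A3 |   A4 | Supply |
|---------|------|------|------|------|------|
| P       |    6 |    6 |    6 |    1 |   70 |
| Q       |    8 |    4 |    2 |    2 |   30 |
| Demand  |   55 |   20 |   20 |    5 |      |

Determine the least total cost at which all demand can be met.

One minimum-cost allocation:
  P to A1: 55 × €6 = €330
  P to A2: 10 × €6 = €60
  P to A4: 5 × €1 = €5
  Q to A2: 10 × €4 = €40
  Q to A3: 20 × €2 = €40
Total = 330 + 60 + 5 + 40 + 40 = €475.
(Supply check: P ships 70; Q ships 30.)

475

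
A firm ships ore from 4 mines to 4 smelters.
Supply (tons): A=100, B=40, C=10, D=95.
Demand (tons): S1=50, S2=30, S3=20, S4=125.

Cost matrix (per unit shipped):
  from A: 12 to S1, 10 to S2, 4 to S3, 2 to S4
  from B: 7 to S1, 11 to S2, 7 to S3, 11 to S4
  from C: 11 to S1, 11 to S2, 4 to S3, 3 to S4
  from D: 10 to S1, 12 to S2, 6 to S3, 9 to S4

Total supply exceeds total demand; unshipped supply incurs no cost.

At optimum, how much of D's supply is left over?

20

An optimal plan:
  A–S4: 100 tons
  B–S1: 40 tons
  C–S4: 10 tons
  D–S1: 10 tons
  D–S2: 30 tons
  D–S3: 20 tons
  D–S4: 15 tons
Total cost = 1225.
D ships 75 of its 95, leaving 20.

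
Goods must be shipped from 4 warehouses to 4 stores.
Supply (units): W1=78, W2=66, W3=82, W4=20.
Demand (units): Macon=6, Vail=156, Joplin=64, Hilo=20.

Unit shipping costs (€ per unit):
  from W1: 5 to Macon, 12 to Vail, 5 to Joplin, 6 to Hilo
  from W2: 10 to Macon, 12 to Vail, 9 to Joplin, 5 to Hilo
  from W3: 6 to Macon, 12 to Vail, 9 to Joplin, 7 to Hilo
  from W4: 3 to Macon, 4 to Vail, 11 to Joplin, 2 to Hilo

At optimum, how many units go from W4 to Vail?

Solving gives:
  W1->Macon: 6 units
  W1->Vail: 8 units
  W1->Joplin: 64 units
  W2->Vail: 46 units
  W2->Hilo: 20 units
  W3->Vail: 82 units
  W4->Vail: 20 units
Total cost = €2162.
So W4→Vail carries 20 units.

20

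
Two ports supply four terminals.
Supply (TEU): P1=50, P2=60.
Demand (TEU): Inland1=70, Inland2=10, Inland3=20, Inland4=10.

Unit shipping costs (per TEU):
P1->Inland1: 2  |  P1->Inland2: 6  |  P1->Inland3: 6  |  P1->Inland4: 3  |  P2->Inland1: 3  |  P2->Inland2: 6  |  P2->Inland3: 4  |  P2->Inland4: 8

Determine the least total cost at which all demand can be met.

An optimal shipping plan:
  P1–Inland1: 40 × 2 = 80
  P1–Inland4: 10 × 3 = 30
  P2–Inland1: 30 × 3 = 90
  P2–Inland2: 10 × 6 = 60
  P2–Inland3: 20 × 4 = 80
Total = 80 + 30 + 90 + 60 + 80 = 340.
(Supply check: P1 ships 50; P2 ships 60.)

340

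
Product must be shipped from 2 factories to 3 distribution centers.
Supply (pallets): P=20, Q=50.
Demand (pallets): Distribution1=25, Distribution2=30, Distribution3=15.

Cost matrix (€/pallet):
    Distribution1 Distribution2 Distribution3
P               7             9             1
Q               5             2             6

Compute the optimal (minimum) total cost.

210

A cheapest plan:
  P→Distribution1: 5 × €7 = €35
  P→Distribution3: 15 × €1 = €15
  Q→Distribution1: 20 × €5 = €100
  Q→Distribution2: 30 × €2 = €60
Total = 35 + 15 + 100 + 60 = €210.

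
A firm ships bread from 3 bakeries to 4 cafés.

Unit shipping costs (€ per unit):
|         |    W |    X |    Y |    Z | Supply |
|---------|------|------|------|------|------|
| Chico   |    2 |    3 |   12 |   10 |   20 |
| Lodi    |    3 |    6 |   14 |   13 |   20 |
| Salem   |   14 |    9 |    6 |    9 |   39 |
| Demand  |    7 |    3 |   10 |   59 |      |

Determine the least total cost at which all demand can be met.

690

Optimal allocation:
  Chico to X: 3 trays
  Chico to Z: 17 trays
  Lodi to W: 7 trays
  Lodi to Z: 13 trays
  Salem to Y: 10 trays
  Salem to Z: 29 trays
Total cost = €690.
(Supply check: Chico ships 20; Lodi ships 20; Salem ships 39.)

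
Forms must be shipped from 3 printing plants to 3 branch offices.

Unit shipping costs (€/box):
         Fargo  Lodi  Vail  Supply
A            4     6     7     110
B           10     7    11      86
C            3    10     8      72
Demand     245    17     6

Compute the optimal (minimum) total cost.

One minimum-cost allocation:
  A→Fargo: 110 × €4 = €440
  B→Fargo: 63 × €10 = €630
  B→Lodi: 17 × €7 = €119
  B→Vail: 6 × €11 = €66
  C→Fargo: 72 × €3 = €216
Total = 440 + 630 + 119 + 66 + 216 = €1471.
(Supply check: A ships 110; B ships 86; C ships 72.)

1471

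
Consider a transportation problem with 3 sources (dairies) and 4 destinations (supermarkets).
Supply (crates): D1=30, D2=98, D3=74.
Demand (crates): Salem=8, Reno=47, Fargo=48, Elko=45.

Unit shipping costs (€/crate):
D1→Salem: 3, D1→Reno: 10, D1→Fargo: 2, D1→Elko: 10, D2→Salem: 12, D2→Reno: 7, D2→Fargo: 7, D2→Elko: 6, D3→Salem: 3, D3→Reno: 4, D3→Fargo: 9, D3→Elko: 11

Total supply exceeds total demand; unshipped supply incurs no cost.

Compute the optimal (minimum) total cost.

668

Optimal allocation:
  D1->Fargo: 30 × €2 = €60
  D2->Fargo: 18 × €7 = €126
  D2->Elko: 45 × €6 = €270
  D3->Salem: 8 × €3 = €24
  D3->Reno: 47 × €4 = €188
Total = 60 + 126 + 270 + 24 + 188 = €668.
(Supply check: D1 ships 30; D2 ships 63; D3 ships 55.)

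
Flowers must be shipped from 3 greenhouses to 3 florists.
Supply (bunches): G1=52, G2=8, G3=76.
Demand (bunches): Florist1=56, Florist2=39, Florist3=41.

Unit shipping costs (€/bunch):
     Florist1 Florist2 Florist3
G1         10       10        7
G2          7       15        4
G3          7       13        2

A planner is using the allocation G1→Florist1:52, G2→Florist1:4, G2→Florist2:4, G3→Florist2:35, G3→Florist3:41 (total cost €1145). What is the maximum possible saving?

242

Current plan cost = 52·10 + 4·7 + 4·15 + 35·13 + 41·2 = €1145.
Optimal plan:
  G1→Florist1: 13 × €10 = €130
  G1→Florist2: 39 × €10 = €390
  G2→Florist1: 8 × €7 = €56
  G3→Florist1: 35 × €7 = €245
  G3→Florist3: 41 × €2 = €82
Optimal cost = €903.
Saving = 1145 − 903 = €242.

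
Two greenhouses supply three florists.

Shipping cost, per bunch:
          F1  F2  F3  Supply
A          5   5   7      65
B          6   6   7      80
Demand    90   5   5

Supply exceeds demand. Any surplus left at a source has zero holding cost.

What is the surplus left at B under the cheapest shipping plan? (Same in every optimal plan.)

An optimal plan:
  A→F1: 60 × 5 = 300
  A→F2: 5 × 5 = 25
  B→F1: 30 × 6 = 180
  B→F3: 5 × 7 = 35
Total cost = 540.
B ships 35 of its 80, leaving 45.

45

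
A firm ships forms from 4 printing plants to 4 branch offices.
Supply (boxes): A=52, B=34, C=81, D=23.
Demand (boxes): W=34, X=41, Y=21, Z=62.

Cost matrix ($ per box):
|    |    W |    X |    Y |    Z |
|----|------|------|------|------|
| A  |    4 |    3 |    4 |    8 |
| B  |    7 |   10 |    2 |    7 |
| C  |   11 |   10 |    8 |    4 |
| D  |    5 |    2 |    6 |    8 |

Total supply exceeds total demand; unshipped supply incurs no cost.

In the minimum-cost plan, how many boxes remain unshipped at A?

0

Minimum-cost shipments:
  A–W: 34 × $4 = $136
  A–X: 18 × $3 = $54
  B–Y: 21 × $2 = $42
  C–Z: 62 × $4 = $248
  D–X: 23 × $2 = $46
Total cost = $526.
A ships 52 of its 52, leaving 0.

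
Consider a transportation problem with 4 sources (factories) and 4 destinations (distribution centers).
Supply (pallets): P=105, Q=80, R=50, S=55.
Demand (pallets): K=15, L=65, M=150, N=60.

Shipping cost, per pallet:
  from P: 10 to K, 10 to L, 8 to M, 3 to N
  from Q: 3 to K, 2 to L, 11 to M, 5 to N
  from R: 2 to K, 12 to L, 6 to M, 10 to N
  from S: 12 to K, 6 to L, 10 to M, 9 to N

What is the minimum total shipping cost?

1565

An optimal shipping plan:
  P->M: 45 pallets
  P->N: 60 pallets
  Q->K: 15 pallets
  Q->L: 65 pallets
  R->M: 50 pallets
  S->M: 55 pallets
Total cost = 1565.
(Supply check: P ships 105; Q ships 80; R ships 50; S ships 55.)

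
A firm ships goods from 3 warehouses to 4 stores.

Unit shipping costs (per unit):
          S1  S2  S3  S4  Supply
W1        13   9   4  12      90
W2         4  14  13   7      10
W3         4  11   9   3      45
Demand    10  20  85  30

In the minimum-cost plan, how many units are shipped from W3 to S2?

The minimum-cost plan:
  W1 to S2: 5 × 9 = 45
  W1 to S3: 85 × 4 = 340
  W2 to S1: 10 × 4 = 40
  W3 to S2: 15 × 11 = 165
  W3 to S4: 30 × 3 = 90
Total cost = 680.
So W3→S2 carries 15 units.

15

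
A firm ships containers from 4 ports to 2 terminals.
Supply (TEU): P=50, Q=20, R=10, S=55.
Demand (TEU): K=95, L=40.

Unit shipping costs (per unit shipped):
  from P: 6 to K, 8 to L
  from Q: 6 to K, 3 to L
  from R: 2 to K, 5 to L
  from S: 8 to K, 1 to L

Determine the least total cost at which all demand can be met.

600

An optimal shipping plan:
  P->K: 50 TEU
  Q->K: 20 TEU
  R->K: 10 TEU
  S->K: 15 TEU
  S->L: 40 TEU
Total cost = 600.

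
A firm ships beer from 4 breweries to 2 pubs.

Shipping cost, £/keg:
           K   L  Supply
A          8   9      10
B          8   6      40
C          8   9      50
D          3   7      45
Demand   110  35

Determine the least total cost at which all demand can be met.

One minimum-cost allocation:
  A→K: 10 kegs
  B→K: 5 kegs
  B→L: 35 kegs
  C→K: 50 kegs
  D→K: 45 kegs
Total cost = £865.

865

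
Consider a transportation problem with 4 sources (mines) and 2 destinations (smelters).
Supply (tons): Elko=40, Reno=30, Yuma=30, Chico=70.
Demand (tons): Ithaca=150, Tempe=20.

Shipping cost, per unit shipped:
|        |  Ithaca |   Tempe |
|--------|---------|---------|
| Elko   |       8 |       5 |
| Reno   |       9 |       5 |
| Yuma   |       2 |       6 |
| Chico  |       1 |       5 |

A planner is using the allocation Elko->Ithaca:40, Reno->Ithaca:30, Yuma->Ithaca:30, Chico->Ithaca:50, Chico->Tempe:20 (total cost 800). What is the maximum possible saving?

160

Current plan cost = 40·8 + 30·9 + 30·2 + 50·1 + 20·5 = 800.
Optimal plan:
  Elko→Ithaca: 40 × 8 = 320
  Reno→Ithaca: 10 × 9 = 90
  Reno→Tempe: 20 × 5 = 100
  Yuma→Ithaca: 30 × 2 = 60
  Chico→Ithaca: 70 × 1 = 70
Optimal cost = 640.
Saving = 800 − 640 = 160.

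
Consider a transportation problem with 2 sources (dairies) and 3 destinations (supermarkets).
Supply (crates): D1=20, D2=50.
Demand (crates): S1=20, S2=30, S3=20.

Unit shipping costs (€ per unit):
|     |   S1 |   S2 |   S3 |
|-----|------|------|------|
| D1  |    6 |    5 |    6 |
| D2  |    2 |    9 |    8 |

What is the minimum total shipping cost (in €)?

390

A cheapest plan:
  D1→S2: 20 × €5 = €100
  D2→S1: 20 × €2 = €40
  D2→S2: 10 × €9 = €90
  D2→S3: 20 × €8 = €160
Total = 100 + 40 + 90 + 160 = €390.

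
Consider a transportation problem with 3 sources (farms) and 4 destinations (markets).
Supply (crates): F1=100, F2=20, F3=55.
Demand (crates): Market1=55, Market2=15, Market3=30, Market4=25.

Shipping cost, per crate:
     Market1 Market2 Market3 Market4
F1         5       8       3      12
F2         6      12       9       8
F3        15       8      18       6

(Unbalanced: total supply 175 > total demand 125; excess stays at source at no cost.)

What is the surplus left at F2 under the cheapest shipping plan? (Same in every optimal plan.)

Minimum-cost shipments:
  F1–Market1: 55 × 5 = 275
  F1–Market2: 15 × 8 = 120
  F1–Market3: 30 × 3 = 90
  F3–Market4: 25 × 6 = 150
Total cost = 635.
F2 ships 0 of its 20, leaving 20.

20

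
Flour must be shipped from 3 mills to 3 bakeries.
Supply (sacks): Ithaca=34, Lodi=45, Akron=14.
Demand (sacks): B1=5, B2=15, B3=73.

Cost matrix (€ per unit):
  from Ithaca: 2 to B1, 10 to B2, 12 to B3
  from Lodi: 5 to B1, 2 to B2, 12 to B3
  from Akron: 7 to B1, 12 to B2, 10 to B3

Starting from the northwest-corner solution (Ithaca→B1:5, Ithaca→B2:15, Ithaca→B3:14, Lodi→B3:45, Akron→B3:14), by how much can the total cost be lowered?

Current plan cost = 5·2 + 15·10 + 14·12 + 45·12 + 14·10 = €1008.
Optimal plan:
  Ithaca to B1: 5 × €2 = €10
  Ithaca to B3: 29 × €12 = €348
  Lodi to B2: 15 × €2 = €30
  Lodi to B3: 30 × €12 = €360
  Akron to B3: 14 × €10 = €140
Optimal cost = €888.
Saving = 1008 − 888 = €120.

120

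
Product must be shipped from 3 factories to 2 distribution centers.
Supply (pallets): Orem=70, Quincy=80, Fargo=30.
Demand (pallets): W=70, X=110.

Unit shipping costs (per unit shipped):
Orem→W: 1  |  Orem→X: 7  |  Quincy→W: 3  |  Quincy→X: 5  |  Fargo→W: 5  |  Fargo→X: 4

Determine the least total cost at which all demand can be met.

590

A cheapest plan:
  Orem–W: 70 × 1 = 70
  Quincy–X: 80 × 5 = 400
  Fargo–X: 30 × 4 = 120
Total = 70 + 400 + 120 = 590.
(Supply check: Orem ships 70; Quincy ships 80; Fargo ships 30.)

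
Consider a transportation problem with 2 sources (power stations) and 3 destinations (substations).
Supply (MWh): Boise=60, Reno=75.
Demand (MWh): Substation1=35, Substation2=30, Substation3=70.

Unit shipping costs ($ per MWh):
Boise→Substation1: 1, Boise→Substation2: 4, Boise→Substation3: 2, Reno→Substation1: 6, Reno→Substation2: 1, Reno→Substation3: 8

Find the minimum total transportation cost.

440

A cheapest plan:
  Boise->Substation3: 60 × $2 = $120
  Reno->Substation1: 35 × $6 = $210
  Reno->Substation2: 30 × $1 = $30
  Reno->Substation3: 10 × $8 = $80
Total = 120 + 210 + 30 + 80 = $440.
(Supply check: Boise ships 60; Reno ships 75.)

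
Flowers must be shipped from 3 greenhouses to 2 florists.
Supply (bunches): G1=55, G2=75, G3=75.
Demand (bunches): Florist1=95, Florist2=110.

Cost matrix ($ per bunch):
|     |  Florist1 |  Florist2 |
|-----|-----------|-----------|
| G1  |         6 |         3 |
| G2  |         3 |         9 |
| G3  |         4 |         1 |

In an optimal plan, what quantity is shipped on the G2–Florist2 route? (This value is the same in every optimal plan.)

0

Optimal shipments:
  G1 to Florist1: 20 bunches
  G1 to Florist2: 35 bunches
  G2 to Florist1: 75 bunches
  G3 to Florist2: 75 bunches
Total cost = $525.
The route G2→Florist2 is not used.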